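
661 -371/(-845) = 558916/845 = 661.44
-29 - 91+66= -54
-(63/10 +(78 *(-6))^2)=-2190303/10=-219030.30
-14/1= -14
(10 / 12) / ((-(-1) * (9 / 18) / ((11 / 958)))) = 55 / 2874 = 0.02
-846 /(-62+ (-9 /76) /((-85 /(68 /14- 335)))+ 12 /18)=114768360 /8382877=13.69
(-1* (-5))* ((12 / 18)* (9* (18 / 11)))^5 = 73466403840 / 161051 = 456168.57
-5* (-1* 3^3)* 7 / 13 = 945 / 13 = 72.69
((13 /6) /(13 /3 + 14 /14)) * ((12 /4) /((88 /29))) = 1131 /2816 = 0.40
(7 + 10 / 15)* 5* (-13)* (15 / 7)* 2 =-14950 / 7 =-2135.71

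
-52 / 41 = -1.27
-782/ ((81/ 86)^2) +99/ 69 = -880.09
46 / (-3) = -46 / 3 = -15.33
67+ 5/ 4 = 273/ 4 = 68.25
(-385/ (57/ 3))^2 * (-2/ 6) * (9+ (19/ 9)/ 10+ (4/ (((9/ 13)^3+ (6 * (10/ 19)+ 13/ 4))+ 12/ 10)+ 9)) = -330978661952785/ 129216895218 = -2561.42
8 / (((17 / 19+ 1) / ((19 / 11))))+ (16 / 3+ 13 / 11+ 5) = 1862 / 99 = 18.81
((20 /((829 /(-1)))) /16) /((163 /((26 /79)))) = -0.00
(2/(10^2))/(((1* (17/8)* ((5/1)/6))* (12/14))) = 28/2125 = 0.01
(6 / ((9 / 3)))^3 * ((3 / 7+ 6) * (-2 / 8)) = -90 / 7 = -12.86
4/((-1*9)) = -4/9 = -0.44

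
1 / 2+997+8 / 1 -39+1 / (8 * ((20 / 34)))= 77337 / 80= 966.71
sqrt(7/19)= sqrt(133)/19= 0.61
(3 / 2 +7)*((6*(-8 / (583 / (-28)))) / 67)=11424 / 39061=0.29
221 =221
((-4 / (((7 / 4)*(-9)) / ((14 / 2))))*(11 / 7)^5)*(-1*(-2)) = 5153632 / 151263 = 34.07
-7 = -7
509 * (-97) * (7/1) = -345611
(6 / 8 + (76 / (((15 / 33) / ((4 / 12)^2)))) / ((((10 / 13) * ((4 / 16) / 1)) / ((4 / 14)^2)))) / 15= 380851 / 661500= 0.58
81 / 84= 27 / 28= 0.96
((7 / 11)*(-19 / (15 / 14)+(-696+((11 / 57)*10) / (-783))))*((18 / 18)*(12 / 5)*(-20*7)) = 124870590208 / 818235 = 152609.69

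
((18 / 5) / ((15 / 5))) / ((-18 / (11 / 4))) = -11 / 60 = -0.18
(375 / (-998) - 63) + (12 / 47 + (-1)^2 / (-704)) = -1042199357 / 16510912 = -63.12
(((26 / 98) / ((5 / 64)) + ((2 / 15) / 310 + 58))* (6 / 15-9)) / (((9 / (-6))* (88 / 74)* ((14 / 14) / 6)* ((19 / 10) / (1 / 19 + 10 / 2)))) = 712216012096 / 150798725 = 4722.96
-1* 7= -7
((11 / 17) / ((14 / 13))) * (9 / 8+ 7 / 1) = 9295 / 1904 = 4.88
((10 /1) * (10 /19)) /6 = 50 /57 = 0.88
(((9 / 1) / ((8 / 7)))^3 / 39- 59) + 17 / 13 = -23127 / 512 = -45.17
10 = 10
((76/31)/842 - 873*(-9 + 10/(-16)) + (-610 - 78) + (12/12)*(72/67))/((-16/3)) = -161921795199/111925376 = -1446.69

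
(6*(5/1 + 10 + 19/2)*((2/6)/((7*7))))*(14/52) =7/26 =0.27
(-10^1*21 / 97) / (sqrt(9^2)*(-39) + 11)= 21 / 3298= 0.01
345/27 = 115/9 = 12.78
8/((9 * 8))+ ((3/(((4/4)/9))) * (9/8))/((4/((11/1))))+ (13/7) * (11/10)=863707/10080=85.69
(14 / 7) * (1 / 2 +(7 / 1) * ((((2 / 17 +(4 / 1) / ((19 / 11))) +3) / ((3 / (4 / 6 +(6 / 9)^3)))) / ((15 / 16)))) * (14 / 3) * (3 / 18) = 550333 / 26163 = 21.03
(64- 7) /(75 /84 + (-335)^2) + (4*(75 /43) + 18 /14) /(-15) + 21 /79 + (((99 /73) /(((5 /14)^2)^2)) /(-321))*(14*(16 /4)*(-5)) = 211356768209690666 /2918242174864625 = 72.43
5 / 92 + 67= 67.05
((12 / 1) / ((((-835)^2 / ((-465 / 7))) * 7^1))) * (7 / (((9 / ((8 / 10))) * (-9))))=496 / 43925175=0.00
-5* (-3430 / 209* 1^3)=82.06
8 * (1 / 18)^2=2 / 81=0.02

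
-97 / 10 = -9.70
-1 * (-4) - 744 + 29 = -711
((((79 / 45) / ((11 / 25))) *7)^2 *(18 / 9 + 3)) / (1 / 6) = 76452250 / 3267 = 23401.36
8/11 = 0.73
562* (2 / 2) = 562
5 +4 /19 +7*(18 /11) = 3483 /209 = 16.67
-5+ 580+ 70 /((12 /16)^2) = 6295 /9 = 699.44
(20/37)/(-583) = -20/21571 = -0.00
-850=-850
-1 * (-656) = 656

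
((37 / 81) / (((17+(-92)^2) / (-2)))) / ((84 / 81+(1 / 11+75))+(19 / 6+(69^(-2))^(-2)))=-148 / 31142965163175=-0.00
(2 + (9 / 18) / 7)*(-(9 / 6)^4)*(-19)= 44631 / 224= 199.25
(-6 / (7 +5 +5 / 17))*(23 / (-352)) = 1173 / 36784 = 0.03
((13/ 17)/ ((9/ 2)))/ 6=0.03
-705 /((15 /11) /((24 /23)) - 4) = 20680 /79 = 261.77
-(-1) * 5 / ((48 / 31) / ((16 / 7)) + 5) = 0.88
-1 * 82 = -82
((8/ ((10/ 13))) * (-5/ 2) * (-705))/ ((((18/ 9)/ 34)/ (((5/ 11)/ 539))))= 1558050/ 5929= 262.78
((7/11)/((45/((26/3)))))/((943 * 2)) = 91/1400355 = 0.00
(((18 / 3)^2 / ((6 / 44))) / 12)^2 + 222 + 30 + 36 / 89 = 65540 / 89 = 736.40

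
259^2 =67081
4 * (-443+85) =-1432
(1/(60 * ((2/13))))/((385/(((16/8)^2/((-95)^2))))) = 0.00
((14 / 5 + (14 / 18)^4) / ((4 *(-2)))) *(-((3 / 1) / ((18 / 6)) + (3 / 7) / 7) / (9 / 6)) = 192881 / 688905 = 0.28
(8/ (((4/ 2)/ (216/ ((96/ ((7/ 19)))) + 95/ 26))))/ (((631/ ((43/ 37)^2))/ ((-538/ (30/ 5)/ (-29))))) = 2202900449/ 18563036271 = 0.12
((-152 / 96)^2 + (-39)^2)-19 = 216649 / 144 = 1504.51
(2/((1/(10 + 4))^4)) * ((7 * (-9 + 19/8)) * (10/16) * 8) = -17815420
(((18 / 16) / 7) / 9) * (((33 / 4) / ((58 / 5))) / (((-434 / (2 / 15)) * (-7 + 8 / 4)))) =11 / 14096320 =0.00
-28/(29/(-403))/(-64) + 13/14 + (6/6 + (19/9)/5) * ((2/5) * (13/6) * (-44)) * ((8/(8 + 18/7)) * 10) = -6742127249/16223760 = -415.57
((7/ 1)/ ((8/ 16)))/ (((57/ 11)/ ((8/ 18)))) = 616/ 513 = 1.20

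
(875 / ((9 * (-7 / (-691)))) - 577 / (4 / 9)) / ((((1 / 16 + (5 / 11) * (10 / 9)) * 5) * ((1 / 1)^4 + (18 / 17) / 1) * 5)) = 223474724 / 786625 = 284.09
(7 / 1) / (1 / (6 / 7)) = 6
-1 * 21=-21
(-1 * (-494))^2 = 244036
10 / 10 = 1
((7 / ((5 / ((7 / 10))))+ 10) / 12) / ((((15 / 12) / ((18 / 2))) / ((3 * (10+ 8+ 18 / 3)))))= 474.34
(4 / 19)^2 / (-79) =-16 / 28519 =-0.00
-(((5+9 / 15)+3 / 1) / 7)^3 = -79507 / 42875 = -1.85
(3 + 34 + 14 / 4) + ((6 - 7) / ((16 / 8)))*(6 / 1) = 75 / 2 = 37.50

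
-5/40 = -1/8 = -0.12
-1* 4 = -4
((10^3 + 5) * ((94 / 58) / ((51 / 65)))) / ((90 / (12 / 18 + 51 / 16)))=37866725 / 425952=88.90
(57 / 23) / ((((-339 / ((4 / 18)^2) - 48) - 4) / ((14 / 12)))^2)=3724 / 52816939341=0.00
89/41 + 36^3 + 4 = 1913149/41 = 46662.17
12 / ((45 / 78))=104 / 5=20.80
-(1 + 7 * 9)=-64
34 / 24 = 17 / 12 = 1.42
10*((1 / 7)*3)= 4.29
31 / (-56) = -31 / 56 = -0.55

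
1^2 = 1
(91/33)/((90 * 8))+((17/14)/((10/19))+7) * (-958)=-296589775/33264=-8916.24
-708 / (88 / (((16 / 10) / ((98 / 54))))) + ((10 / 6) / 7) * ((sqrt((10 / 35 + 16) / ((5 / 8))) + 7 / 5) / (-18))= -7.18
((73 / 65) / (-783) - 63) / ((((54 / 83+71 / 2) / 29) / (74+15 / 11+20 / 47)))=-19694065036 / 5141565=-3830.36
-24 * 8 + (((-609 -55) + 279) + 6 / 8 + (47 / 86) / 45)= -576.24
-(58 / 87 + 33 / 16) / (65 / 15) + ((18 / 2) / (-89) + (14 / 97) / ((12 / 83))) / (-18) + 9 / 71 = -1903203971 / 3442287888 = -0.55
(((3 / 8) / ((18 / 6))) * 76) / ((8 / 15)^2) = 4275 / 128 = 33.40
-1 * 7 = -7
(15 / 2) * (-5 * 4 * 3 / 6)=-75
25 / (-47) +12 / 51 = -237 / 799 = -0.30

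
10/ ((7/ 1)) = 10/ 7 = 1.43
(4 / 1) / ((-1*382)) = -2 / 191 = -0.01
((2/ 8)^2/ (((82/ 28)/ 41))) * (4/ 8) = 7/ 16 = 0.44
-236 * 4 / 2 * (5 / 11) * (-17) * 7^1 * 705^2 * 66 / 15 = 55833800400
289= 289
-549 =-549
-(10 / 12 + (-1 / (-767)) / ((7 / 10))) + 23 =714017 / 32214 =22.16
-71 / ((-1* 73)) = 0.97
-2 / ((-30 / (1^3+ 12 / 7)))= 19 / 105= 0.18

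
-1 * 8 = -8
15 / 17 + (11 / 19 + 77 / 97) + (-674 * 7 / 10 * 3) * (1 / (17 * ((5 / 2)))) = -24319447 / 783275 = -31.05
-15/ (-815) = 3/ 163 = 0.02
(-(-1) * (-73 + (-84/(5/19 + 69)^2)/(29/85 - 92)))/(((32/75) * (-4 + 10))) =-293148333175/10280297216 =-28.52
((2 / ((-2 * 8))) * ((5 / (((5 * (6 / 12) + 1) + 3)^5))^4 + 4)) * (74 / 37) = -19004963774880963278801 / 19004963774880799438801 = -1.00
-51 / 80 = -0.64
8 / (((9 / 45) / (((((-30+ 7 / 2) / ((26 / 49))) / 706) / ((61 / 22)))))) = -285670 / 279929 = -1.02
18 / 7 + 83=599 / 7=85.57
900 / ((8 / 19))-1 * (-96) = 4467 / 2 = 2233.50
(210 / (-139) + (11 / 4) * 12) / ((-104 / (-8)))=2.42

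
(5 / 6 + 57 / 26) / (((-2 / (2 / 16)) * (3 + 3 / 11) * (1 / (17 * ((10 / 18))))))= -55165 / 101088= -0.55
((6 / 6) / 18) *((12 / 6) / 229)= 1 / 2061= 0.00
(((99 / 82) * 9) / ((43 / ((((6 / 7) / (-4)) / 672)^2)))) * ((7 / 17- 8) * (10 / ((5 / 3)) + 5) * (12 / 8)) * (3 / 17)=-0.00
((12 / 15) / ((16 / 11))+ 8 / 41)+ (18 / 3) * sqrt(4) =12.75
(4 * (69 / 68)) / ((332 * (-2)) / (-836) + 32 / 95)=24035 / 6698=3.59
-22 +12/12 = -21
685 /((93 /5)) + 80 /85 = 59713 /1581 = 37.77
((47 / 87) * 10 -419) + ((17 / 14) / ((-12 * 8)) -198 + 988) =14670163 / 38976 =376.39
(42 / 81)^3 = 0.14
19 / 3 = 6.33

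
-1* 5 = -5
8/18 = 4/9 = 0.44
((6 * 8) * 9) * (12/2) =2592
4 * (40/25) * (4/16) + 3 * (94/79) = 2042/395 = 5.17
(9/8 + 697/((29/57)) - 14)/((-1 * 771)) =-314845/178872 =-1.76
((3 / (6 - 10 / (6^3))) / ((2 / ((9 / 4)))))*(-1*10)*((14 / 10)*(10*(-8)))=634.90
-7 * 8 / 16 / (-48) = 7 / 96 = 0.07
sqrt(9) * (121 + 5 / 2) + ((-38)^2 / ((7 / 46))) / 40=42541 / 70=607.73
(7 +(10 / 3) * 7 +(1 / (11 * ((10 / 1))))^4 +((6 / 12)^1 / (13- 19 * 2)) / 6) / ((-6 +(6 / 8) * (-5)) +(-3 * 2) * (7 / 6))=-4440615301 / 2452367500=-1.81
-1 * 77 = -77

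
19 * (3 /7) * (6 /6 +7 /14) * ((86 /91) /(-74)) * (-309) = 2272077 /47138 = 48.20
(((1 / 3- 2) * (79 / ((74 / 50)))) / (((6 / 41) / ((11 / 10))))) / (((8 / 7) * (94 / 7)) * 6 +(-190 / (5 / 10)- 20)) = 1064525 / 490176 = 2.17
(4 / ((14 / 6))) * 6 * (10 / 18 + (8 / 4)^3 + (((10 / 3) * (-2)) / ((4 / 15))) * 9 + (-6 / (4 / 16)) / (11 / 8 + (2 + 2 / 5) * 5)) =-1681312 / 749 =-2244.74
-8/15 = -0.53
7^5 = 16807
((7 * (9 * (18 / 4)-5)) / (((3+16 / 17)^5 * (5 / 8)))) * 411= 1160119719276 / 6750625535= 171.85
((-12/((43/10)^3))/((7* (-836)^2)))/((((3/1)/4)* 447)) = -1000/10866845740443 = -0.00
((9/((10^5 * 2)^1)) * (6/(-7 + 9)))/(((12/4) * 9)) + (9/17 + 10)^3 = 1147067804913/982600000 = 1167.38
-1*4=-4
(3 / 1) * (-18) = -54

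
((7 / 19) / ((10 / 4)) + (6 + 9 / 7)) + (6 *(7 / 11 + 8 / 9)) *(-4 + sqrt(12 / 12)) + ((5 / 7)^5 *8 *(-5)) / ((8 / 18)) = -645549507 / 17563315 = -36.76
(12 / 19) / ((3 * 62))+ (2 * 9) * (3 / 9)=3536 / 589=6.00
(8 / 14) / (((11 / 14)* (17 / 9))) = 72 / 187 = 0.39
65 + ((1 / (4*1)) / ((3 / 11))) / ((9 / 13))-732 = -71893 / 108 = -665.68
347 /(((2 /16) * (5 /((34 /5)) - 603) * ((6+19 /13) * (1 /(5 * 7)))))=-42944720 /1986269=-21.62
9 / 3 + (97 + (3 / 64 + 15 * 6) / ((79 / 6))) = 270089 / 2528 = 106.84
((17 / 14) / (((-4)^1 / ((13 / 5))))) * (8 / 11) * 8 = -1768 / 385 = -4.59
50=50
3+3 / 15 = 16 / 5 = 3.20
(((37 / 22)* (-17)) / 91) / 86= -629 / 172172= -0.00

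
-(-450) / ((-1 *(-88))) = 225 / 44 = 5.11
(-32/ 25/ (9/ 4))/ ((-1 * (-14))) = -64/ 1575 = -0.04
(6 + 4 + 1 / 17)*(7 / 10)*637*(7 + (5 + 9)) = 16012269 / 170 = 94189.82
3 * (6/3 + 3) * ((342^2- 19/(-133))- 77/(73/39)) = 896214840/511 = 1753845.09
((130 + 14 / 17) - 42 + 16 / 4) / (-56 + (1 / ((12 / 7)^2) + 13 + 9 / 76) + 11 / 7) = -30221856 / 13339135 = -2.27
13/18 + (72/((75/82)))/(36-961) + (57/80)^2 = 60993653/53280000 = 1.14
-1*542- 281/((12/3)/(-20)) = 863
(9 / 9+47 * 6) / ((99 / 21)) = 1981 / 33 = 60.03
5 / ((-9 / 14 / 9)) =-70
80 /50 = 8 /5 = 1.60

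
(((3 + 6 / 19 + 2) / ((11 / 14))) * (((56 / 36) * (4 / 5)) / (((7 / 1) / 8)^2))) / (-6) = -1.83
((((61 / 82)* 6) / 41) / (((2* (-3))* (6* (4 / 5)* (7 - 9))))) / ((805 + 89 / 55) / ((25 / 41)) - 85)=419375 / 274669859424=0.00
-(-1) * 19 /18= 1.06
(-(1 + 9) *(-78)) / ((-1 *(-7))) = 111.43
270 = 270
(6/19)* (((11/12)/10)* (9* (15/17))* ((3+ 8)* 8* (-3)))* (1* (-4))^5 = 20072448/323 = 62143.80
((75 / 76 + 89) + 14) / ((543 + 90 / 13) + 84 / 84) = 102739 / 544312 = 0.19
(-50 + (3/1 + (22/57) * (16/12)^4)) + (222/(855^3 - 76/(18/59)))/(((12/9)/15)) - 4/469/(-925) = -7756587011642742239/169431238420690050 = -45.78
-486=-486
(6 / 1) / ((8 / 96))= 72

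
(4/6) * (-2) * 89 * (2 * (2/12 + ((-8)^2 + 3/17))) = -2336428/153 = -15270.77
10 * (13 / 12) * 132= 1430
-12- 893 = -905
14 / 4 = 7 / 2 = 3.50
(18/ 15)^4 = 1296/ 625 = 2.07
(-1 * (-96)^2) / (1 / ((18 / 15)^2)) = -331776 / 25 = -13271.04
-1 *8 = -8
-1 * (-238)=238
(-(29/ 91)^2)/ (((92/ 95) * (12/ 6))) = -79895/ 1523704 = -0.05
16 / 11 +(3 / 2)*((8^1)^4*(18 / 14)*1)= 608368 / 77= 7900.88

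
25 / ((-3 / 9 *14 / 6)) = -225 / 7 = -32.14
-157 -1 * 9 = -166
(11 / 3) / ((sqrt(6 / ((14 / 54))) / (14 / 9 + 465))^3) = 5700702130123*sqrt(14) / 6377292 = 3344691.48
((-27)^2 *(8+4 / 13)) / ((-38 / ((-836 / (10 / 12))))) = 10392624 / 65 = 159886.52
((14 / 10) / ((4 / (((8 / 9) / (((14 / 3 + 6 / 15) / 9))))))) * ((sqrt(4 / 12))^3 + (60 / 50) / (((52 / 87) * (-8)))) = -0.03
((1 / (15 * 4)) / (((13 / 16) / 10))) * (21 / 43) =56 / 559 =0.10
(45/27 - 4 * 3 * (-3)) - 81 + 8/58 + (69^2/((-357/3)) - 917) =-10355110/10353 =-1000.20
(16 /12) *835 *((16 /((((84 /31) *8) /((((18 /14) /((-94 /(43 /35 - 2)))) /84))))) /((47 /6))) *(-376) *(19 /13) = -10623204 /1467011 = -7.24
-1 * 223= -223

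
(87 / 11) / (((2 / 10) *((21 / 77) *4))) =36.25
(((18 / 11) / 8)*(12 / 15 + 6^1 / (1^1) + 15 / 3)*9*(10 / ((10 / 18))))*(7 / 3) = 912.35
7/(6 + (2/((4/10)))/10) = 14/13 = 1.08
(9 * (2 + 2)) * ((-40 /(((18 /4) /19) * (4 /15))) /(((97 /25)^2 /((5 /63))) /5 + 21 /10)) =-237500000 /417053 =-569.47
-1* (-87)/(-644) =-87/644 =-0.14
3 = 3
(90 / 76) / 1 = 45 / 38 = 1.18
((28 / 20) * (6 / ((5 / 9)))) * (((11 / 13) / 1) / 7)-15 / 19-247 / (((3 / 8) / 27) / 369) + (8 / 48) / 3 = -729399078827 / 111150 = -6562294.91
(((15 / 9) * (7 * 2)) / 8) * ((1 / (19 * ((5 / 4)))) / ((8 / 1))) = 7 / 456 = 0.02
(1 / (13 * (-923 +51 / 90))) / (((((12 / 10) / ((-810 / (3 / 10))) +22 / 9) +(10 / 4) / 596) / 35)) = -156450000 / 131229599969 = -0.00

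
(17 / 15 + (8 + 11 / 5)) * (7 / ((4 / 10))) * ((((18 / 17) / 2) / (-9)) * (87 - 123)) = 420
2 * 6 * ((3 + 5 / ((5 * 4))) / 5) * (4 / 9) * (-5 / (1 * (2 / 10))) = -260 / 3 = -86.67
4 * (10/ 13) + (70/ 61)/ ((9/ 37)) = 55630/ 7137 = 7.79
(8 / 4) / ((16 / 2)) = 1 / 4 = 0.25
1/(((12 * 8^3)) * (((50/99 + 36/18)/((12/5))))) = 99/634880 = 0.00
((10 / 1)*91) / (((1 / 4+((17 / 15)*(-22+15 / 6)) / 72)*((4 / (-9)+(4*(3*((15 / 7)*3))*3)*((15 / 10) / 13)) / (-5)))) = 1341522000 / 440873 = 3042.88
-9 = -9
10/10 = 1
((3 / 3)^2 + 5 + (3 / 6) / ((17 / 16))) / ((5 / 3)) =66 / 17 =3.88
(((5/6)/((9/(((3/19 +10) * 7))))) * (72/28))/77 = 965/4389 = 0.22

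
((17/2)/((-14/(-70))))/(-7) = -85/14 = -6.07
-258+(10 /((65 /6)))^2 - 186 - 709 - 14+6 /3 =-196741 /169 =-1164.15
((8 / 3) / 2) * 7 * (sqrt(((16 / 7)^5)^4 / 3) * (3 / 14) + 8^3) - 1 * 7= 2199023255552 * sqrt(3) / 847425747 + 14315 / 3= 9266.24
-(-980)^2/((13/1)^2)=-960400/169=-5682.84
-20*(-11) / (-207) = -220 / 207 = -1.06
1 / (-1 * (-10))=1 / 10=0.10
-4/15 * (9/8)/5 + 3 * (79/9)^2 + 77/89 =231.95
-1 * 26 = -26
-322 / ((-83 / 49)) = 15778 / 83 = 190.10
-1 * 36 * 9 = -324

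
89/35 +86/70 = 132/35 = 3.77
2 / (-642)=-1 / 321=-0.00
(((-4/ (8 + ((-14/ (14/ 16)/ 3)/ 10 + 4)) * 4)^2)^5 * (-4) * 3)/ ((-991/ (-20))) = -145118822400000000000/ 21416978972464690759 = -6.78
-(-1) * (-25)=-25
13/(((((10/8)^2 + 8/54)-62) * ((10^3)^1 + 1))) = -0.00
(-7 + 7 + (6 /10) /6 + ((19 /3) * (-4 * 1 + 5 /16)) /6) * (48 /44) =-5461 /1320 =-4.14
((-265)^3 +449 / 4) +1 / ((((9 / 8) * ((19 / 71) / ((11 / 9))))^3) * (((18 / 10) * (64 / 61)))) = -2442038663469780761 / 131225537484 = -18609477.32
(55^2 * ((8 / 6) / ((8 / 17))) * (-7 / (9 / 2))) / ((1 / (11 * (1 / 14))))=-10475.46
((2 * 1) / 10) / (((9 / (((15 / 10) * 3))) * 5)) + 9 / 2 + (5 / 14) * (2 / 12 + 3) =11867 / 2100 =5.65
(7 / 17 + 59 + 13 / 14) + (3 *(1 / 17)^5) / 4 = 2398890183 / 39755996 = 60.34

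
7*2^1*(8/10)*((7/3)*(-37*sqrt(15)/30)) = -7252*sqrt(15)/225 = -124.83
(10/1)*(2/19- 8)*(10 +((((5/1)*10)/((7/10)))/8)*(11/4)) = -725625/266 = -2727.91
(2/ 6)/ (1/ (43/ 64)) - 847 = -162581/ 192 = -846.78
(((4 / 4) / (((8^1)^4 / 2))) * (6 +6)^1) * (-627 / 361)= -99 / 9728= -0.01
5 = 5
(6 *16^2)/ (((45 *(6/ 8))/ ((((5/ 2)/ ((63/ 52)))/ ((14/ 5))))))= 133120/ 3969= 33.54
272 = 272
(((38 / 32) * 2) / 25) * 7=133 / 200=0.66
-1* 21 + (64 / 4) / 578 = -6061 / 289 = -20.97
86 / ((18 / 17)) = 731 / 9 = 81.22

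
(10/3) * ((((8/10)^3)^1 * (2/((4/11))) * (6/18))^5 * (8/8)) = 10807949656064/4449462890625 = 2.43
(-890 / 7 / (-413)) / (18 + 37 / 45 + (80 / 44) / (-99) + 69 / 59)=807675 / 52401727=0.02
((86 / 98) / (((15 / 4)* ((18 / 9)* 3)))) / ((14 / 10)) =0.03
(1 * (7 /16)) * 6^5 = 3402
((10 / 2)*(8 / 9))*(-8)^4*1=163840 / 9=18204.44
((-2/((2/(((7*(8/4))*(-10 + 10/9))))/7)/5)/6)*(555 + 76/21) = 1313872/81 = 16220.64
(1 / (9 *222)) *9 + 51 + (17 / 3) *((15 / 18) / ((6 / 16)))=127067 / 1998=63.60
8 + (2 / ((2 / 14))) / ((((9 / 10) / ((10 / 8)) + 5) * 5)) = 1214 / 143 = 8.49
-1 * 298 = -298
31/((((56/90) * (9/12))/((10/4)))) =2325/14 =166.07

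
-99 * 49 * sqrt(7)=-4851 * sqrt(7)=-12834.54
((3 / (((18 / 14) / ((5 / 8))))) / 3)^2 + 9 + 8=89353 / 5184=17.24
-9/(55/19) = -171/55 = -3.11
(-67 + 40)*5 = -135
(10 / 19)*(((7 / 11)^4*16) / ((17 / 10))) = 0.81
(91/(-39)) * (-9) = 21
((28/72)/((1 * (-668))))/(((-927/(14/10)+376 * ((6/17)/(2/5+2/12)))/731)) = 10351691/10409838120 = 0.00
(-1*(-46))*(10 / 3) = 460 / 3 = 153.33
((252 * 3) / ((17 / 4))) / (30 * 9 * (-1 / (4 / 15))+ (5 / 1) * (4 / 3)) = -18144 / 102595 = -0.18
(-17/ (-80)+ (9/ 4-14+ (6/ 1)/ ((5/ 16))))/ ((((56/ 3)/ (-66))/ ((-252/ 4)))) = 546183/ 320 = 1706.82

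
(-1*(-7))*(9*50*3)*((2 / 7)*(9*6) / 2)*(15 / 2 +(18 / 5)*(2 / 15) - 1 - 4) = 217242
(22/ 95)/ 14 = 11/ 665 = 0.02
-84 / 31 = -2.71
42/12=7/2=3.50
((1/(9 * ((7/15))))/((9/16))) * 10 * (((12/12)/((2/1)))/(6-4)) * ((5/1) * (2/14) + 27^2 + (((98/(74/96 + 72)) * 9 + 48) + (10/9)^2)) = 44763910400/53474337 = 837.11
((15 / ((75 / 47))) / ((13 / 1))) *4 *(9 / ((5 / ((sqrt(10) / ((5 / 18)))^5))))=12788596224 *sqrt(10) / 40625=995473.04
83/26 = 3.19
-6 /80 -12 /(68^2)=-897 /11560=-0.08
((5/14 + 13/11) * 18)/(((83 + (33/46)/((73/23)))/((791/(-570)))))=-5865039/12697795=-0.46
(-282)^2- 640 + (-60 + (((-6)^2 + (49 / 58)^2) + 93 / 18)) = 795914465 / 10092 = 78865.88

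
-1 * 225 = -225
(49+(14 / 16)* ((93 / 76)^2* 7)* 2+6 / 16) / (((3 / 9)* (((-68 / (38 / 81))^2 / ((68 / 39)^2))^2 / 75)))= 14120163025 / 44260466345316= 0.00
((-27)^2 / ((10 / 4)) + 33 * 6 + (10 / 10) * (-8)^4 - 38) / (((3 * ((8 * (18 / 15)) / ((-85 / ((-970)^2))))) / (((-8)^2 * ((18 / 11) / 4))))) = -193273 / 517495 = -0.37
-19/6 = -3.17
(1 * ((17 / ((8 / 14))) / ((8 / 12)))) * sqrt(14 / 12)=119 * sqrt(42) / 16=48.20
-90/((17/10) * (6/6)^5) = -900/17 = -52.94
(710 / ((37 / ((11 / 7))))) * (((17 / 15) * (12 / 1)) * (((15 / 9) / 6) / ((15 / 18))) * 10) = 1062160 / 777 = 1367.00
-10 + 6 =-4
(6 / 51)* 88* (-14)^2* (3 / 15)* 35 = 241472 / 17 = 14204.24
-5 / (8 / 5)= -25 / 8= -3.12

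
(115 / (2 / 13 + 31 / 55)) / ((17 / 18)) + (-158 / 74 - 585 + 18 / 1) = -14320552 / 35853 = -399.42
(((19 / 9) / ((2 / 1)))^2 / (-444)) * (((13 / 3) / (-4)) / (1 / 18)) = 4693 / 95904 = 0.05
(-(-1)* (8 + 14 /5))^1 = 54 /5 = 10.80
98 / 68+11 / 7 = 717 / 238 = 3.01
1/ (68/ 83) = 83/ 68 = 1.22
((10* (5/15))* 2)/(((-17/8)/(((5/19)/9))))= -800/8721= -0.09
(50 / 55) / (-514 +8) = -5 / 2783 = -0.00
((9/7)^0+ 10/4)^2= 49/4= 12.25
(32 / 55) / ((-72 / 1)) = -4 / 495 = -0.01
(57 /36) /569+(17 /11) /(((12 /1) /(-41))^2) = 16262821 /901296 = 18.04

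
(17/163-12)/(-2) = 1939/326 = 5.95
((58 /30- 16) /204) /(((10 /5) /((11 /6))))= -2321 /36720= -0.06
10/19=0.53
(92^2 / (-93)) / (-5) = 8464 / 465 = 18.20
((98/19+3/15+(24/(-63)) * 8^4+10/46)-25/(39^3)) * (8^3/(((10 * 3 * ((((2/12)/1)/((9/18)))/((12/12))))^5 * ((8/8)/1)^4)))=-22570413596944/2835262828125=-7.96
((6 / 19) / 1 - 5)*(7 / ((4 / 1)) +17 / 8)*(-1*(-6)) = -8277 / 76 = -108.91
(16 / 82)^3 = 512 / 68921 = 0.01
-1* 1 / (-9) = 1 / 9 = 0.11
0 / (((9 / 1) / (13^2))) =0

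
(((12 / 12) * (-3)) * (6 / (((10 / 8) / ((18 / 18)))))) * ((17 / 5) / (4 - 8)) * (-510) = -31212 / 5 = -6242.40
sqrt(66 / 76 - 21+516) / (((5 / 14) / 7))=49* sqrt(716034) / 95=436.45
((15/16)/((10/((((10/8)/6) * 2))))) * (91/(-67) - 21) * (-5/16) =18725/68608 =0.27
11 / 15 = 0.73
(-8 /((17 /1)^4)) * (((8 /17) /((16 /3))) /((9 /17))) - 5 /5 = -250567 /250563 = -1.00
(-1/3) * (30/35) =-2/7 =-0.29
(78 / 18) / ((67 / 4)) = 52 / 201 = 0.26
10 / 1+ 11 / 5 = 12.20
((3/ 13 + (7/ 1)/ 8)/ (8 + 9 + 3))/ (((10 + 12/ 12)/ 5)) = 115/ 4576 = 0.03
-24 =-24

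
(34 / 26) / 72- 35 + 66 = 29033 / 936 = 31.02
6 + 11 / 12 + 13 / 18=275 / 36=7.64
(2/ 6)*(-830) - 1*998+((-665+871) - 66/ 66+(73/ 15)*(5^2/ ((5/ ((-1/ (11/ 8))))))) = -11961/ 11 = -1087.36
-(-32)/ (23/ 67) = 2144/ 23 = 93.22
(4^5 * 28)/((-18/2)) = -28672/9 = -3185.78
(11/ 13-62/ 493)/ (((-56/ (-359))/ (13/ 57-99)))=-81857385/ 179452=-456.15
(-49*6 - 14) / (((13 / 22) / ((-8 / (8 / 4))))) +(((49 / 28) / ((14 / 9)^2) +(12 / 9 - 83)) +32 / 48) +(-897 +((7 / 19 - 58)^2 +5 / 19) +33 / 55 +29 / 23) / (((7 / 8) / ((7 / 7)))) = 288799061711 / 60445840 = 4777.82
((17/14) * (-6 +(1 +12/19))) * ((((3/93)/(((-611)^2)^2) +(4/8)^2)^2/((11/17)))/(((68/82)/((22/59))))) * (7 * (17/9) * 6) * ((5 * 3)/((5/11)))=-3422579422939936856309174501875/5674487624785768410273846064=-603.15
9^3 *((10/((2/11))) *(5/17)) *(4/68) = 200475/289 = 693.69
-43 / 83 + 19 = 1534 / 83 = 18.48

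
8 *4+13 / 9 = 301 / 9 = 33.44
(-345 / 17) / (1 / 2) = -690 / 17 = -40.59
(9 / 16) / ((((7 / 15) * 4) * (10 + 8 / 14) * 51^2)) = 15 / 1368704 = 0.00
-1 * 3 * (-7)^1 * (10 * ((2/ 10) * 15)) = 630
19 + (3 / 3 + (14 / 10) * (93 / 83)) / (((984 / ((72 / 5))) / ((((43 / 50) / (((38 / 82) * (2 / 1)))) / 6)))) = 74930419 / 3942500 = 19.01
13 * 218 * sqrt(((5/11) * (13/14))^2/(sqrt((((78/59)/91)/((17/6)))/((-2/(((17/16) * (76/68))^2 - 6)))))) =36842 * sqrt(15) * 7021^(1/4) * 94^(3/4)/10857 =3631.82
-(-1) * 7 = 7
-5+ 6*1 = 1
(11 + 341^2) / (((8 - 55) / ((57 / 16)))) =-8814.69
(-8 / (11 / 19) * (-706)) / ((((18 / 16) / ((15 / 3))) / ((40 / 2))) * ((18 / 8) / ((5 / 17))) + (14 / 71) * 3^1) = 121906432000 / 8467437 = 14397.09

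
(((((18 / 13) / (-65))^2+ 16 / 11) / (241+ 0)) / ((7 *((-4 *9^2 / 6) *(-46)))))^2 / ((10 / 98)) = 15429863089 / 13060019455839455653125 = 0.00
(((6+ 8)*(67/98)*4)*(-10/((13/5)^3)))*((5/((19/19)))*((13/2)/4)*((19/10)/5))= -159125/2366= -67.25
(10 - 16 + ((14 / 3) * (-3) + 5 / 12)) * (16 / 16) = -235 / 12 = -19.58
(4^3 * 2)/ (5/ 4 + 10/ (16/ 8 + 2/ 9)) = 22.26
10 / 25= 0.40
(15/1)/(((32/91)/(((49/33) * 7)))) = 156065/352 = 443.37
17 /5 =3.40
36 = 36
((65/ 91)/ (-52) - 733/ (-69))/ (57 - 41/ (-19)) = 5062873/ 28230384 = 0.18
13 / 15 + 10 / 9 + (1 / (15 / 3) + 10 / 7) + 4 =2396 / 315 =7.61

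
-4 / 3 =-1.33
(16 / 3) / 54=8 / 81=0.10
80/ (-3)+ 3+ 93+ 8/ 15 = 1048/ 15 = 69.87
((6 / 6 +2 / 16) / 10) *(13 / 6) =39 / 160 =0.24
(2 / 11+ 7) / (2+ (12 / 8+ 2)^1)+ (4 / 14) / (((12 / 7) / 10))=1079 / 363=2.97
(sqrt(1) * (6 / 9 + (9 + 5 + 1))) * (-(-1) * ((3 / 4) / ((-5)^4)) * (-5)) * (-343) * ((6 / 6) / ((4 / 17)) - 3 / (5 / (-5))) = 467509 / 2000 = 233.75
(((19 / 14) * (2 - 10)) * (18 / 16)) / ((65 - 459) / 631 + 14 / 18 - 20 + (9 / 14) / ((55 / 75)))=10682199 / 16590521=0.64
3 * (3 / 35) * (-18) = -162 / 35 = -4.63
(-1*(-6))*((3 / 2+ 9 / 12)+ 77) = 951 / 2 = 475.50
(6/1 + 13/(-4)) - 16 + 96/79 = -3803/316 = -12.03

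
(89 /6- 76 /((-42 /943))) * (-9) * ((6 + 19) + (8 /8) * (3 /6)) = -11060523 /28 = -395018.68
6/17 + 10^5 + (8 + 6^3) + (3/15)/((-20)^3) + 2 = 68153919983/680000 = 100226.35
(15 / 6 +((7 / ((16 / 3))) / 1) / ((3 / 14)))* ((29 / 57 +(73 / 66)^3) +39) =5133714701 / 14566464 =352.43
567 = 567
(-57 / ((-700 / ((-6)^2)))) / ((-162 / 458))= -4351 / 525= -8.29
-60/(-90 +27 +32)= 60/31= 1.94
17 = 17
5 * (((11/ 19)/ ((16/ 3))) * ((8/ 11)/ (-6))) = -0.07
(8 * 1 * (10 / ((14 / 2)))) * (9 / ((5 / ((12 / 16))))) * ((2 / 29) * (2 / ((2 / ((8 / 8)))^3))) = 54 / 203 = 0.27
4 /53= 0.08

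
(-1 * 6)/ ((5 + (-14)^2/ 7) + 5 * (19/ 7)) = -21/ 163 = -0.13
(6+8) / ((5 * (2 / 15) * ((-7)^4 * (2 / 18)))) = 27 / 343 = 0.08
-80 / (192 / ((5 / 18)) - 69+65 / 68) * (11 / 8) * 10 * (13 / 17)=-286000 / 211873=-1.35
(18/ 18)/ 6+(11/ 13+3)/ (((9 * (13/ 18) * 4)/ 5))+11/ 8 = 9253/ 4056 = 2.28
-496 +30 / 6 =-491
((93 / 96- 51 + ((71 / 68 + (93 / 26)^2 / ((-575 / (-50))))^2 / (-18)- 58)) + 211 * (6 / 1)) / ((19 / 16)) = 38312079952117 / 39297908169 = 974.91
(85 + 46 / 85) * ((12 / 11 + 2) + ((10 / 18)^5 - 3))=12.30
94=94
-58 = -58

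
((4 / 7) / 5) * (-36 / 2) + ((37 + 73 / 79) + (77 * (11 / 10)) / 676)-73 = -27669101 / 747656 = -37.01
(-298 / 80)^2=22201 / 1600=13.88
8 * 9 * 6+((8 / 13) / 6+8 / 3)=434.77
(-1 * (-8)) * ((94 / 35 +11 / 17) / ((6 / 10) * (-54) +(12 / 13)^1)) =-34372 / 40579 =-0.85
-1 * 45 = -45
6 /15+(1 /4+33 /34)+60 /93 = 23881 /10540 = 2.27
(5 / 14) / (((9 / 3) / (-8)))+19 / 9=73 / 63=1.16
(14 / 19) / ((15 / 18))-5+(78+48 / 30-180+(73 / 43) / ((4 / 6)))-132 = -1911529 / 8170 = -233.97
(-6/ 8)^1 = -3/ 4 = -0.75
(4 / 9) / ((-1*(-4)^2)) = -1 / 36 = -0.03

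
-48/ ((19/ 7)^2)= -2352/ 361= -6.52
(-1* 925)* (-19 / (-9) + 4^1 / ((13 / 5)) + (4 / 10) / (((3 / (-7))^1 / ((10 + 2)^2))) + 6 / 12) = 28192705 / 234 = 120481.65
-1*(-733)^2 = -537289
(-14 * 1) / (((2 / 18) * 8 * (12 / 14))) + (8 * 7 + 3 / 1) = 325 / 8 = 40.62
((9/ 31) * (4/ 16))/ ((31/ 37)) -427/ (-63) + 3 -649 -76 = -24740831/ 34596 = -715.14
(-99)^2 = 9801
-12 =-12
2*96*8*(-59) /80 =-5664 /5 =-1132.80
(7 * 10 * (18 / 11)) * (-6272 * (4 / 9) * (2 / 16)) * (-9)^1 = 3951360 / 11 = 359214.55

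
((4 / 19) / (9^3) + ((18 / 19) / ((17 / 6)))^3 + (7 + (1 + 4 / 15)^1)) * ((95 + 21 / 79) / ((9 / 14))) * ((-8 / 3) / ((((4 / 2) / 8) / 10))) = -6878319061346381824 / 52399356159519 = -131267.24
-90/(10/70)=-630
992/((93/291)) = 3104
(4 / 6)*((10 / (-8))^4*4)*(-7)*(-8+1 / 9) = 310625 / 864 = 359.52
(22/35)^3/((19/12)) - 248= -201899224/814625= -247.84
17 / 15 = 1.13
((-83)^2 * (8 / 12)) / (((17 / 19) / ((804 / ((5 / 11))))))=9079215.72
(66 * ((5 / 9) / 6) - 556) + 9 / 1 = -4868 / 9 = -540.89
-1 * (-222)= 222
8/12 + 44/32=49/24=2.04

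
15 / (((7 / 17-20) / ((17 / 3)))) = -1445 / 333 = -4.34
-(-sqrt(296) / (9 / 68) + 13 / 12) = -13 / 12 + 136 * sqrt(74) / 9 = 128.91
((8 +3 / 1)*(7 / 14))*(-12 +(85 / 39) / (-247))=-1272491 / 19266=-66.05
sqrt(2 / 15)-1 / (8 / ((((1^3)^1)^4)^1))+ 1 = sqrt(30) / 15+ 7 / 8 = 1.24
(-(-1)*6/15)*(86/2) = 86/5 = 17.20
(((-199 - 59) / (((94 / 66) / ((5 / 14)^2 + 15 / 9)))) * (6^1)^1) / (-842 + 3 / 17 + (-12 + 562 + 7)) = 8483255 / 1239014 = 6.85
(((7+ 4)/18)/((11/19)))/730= 19/13140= 0.00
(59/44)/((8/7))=413/352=1.17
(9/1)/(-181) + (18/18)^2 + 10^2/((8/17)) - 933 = -260477/362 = -719.55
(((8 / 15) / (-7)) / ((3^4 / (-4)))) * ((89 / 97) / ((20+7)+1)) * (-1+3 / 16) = -1157 / 11549790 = -0.00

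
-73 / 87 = -0.84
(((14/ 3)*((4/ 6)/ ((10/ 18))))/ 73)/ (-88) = -7/ 8030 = -0.00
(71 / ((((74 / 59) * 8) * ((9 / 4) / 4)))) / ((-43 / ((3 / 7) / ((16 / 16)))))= -4189 / 33411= -0.13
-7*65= -455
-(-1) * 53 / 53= 1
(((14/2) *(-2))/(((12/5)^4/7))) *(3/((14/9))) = -4375/768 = -5.70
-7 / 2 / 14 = -1 / 4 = -0.25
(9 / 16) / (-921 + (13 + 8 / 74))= -333 / 537472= -0.00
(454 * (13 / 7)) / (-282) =-2951 / 987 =-2.99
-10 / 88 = -5 / 44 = -0.11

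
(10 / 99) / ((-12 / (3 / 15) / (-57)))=19 / 198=0.10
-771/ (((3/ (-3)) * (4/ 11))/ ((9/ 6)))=25443/ 8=3180.38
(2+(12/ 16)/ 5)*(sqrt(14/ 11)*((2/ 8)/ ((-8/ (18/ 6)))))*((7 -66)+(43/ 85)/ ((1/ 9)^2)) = 49407*sqrt(154)/ 149600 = 4.10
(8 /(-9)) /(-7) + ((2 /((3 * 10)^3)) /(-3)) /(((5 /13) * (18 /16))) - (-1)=3594193 /3189375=1.13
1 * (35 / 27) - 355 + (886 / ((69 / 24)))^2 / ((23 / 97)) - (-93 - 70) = 131515241653 / 328509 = 400339.84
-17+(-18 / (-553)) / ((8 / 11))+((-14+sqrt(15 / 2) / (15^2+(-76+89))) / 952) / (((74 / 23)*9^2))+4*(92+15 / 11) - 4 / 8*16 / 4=23*sqrt(30) / 2716193088+878939095037 / 2479382136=354.50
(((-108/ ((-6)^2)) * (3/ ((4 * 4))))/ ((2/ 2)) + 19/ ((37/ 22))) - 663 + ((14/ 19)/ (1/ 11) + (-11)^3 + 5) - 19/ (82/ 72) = -916268351/ 461168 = -1986.84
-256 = -256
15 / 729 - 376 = -375.98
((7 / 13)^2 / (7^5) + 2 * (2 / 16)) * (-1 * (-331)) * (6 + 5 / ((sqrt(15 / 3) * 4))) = 19188401 * sqrt(5) / 927472 + 57565203 / 115934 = 542.80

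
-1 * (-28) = 28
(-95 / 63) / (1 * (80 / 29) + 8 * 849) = -2755 / 12414024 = -0.00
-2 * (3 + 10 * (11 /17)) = -322 /17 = -18.94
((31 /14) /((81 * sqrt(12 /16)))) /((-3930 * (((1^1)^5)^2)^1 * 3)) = -31 * sqrt(3) /20054790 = -0.00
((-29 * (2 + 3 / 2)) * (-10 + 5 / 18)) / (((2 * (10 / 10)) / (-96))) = -142100 / 3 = -47366.67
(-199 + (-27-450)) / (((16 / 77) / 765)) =-9954945 / 4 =-2488736.25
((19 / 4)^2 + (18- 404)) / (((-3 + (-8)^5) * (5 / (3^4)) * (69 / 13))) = 408213 / 12059728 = 0.03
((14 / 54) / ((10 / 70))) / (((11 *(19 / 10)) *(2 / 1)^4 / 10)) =0.05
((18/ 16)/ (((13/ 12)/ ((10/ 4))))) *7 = 945/ 52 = 18.17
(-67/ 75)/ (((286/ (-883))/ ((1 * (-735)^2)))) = 426136683/ 286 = 1489988.40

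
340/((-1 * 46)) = -170/23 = -7.39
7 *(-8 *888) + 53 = -49675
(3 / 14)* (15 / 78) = 15 / 364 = 0.04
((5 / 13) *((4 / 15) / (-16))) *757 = -757 / 156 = -4.85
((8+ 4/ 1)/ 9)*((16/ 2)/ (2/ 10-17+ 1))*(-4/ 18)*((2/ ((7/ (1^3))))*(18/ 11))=1280/ 18249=0.07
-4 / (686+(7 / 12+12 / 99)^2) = -0.01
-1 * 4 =-4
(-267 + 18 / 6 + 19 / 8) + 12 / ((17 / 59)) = -29917 / 136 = -219.98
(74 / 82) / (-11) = -37 / 451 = -0.08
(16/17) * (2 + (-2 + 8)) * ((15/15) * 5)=640/17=37.65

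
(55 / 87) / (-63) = -55 / 5481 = -0.01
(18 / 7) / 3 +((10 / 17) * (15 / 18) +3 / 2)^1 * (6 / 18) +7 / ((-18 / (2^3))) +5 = 7303 / 2142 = 3.41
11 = 11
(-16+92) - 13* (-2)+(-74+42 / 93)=882 / 31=28.45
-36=-36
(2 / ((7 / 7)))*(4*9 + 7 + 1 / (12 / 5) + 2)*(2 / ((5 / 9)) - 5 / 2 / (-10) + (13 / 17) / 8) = 292447 / 816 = 358.39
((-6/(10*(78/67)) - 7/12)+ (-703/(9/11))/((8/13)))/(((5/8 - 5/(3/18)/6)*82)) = 6539527/1678950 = 3.90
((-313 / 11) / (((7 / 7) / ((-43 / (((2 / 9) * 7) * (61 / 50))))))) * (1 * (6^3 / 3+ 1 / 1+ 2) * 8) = 1816965000 / 4697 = 386835.21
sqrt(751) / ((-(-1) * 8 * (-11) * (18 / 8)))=-0.14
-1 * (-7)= 7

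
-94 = -94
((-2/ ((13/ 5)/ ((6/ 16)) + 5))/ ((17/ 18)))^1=-0.18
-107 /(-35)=107 /35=3.06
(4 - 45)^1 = -41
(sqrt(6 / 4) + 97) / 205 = sqrt(6) / 410 + 97 / 205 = 0.48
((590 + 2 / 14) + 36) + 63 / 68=627.07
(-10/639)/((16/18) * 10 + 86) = -5/30317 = -0.00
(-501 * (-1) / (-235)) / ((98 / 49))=-501 / 470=-1.07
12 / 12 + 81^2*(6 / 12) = 6563 / 2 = 3281.50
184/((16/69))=793.50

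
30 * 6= 180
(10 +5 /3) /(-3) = -35 /9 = -3.89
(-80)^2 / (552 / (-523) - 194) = -1673600 / 51007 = -32.81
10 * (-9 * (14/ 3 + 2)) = -600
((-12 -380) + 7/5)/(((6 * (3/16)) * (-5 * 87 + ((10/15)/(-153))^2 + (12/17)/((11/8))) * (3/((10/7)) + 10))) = 731484432/11076106943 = 0.07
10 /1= 10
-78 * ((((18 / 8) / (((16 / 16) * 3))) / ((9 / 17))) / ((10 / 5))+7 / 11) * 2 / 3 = -4615 / 66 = -69.92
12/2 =6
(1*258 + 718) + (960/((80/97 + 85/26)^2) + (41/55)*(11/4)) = 88297356937/85284500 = 1035.33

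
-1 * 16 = -16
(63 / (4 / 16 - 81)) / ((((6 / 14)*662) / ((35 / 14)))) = -735 / 106913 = -0.01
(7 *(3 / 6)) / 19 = 7 / 38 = 0.18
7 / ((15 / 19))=133 / 15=8.87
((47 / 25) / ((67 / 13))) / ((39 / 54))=0.51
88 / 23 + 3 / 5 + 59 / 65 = 7974 / 1495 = 5.33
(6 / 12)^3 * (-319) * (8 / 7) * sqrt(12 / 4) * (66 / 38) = -10527 * sqrt(3) / 133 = -137.09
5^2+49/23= 624/23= 27.13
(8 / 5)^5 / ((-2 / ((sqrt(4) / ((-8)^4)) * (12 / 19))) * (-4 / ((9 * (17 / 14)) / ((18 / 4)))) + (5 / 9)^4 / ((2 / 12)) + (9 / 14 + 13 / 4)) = 34111881216 / 34763912271875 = 0.00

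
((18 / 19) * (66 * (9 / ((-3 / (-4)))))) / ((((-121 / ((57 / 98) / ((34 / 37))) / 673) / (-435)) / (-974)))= -10254896158680 / 9163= -1119163610.03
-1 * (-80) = 80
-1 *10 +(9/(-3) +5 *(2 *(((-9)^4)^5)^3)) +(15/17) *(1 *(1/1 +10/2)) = 305491750985453305770240571016632856754350856681434688088039/17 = 17970102999144312104131800000000000000000000000000000000000.00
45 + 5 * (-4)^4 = 1325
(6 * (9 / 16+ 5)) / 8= 267 / 64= 4.17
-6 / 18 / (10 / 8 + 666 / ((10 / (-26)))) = 20 / 103821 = 0.00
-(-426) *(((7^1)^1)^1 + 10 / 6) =3692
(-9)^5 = -59049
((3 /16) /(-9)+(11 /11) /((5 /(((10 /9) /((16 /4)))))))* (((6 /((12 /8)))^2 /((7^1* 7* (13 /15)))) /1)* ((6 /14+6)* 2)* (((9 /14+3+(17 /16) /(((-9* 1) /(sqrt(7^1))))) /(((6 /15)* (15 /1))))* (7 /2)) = 6375 /17836-2125* sqrt(7) /183456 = 0.33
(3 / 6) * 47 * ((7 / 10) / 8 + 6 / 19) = 28811 / 3040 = 9.48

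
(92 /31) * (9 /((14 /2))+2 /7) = 1012 /217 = 4.66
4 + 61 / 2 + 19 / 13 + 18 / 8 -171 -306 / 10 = -42481 / 260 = -163.39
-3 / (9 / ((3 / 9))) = -1 / 9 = -0.11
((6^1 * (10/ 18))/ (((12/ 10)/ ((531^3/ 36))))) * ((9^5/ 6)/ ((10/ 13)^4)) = 1039114119516993/ 3200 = 324723162349.06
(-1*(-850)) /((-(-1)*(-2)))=-425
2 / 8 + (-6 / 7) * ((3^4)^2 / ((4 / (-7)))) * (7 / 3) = 91855 / 4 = 22963.75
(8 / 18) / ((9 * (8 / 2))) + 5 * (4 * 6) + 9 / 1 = 10450 / 81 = 129.01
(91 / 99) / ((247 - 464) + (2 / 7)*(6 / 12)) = -637 / 150282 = -0.00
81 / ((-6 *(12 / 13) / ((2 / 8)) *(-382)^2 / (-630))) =36855 / 2334784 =0.02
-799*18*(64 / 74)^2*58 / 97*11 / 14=-4697966592 / 929551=-5054.02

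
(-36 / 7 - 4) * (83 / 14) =-2656 / 49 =-54.20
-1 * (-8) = 8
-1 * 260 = -260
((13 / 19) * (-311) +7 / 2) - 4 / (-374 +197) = -1407529 / 6726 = -209.27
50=50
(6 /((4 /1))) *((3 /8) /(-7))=-0.08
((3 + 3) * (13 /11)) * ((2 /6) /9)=26 /99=0.26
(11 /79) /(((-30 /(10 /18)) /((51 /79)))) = -187 /112338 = -0.00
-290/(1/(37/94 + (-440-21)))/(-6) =-22262.64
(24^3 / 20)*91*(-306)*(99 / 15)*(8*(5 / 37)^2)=-18558250.45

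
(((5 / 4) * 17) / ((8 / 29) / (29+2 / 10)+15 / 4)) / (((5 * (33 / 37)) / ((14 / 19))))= 18642302 / 19960545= 0.93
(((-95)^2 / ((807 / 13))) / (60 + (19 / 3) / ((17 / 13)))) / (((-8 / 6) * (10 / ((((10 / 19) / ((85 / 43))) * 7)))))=-1115205 / 3558332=-0.31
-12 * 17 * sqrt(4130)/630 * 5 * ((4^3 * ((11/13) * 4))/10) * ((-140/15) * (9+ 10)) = 3638272 * sqrt(4130)/585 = 399681.76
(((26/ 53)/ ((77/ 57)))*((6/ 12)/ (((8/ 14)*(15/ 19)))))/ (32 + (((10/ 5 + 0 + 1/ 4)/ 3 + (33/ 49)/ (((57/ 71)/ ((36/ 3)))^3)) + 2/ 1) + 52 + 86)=1577275063/ 9490863991235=0.00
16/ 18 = 8/ 9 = 0.89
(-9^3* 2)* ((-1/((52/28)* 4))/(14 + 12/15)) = 25515/1924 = 13.26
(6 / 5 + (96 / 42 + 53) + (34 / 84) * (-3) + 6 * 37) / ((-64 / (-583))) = 11315447 / 4480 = 2525.77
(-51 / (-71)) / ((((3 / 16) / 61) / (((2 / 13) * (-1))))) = -33184 / 923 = -35.95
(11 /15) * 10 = 22 /3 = 7.33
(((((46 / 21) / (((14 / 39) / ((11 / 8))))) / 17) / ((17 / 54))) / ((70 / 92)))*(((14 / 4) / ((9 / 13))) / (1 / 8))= 5900466 / 70805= 83.33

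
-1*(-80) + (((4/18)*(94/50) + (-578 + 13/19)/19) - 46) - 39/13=83884/81225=1.03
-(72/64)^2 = -81/64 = -1.27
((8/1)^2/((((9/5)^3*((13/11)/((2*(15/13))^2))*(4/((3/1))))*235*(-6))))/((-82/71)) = 0.02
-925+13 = -912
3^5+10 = 253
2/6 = 0.33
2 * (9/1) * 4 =72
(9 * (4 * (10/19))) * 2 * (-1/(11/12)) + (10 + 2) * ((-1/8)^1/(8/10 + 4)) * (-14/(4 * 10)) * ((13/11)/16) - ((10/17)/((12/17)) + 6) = -30924221/642048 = -48.16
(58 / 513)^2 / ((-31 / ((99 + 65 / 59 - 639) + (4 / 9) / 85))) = 81822366796 / 368222117265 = 0.22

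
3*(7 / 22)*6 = 63 / 11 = 5.73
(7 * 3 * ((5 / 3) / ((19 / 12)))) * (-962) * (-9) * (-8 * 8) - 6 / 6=-232727059 / 19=-12248792.58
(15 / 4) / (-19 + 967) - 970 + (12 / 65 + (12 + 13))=-77625707 / 82160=-944.81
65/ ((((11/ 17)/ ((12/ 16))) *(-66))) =-1.14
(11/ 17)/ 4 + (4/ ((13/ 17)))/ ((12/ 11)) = 4.96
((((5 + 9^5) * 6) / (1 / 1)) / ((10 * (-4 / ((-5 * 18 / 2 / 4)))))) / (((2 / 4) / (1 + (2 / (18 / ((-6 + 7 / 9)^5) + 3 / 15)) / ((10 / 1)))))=90361044850329 / 224030597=403342.43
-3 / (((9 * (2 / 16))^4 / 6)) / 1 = -8192 / 729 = -11.24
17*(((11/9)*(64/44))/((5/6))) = 544/15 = 36.27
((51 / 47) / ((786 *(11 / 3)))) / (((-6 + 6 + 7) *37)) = 51 / 35082586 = 0.00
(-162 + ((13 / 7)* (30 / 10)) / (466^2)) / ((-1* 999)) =82084955 / 506190636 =0.16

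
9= 9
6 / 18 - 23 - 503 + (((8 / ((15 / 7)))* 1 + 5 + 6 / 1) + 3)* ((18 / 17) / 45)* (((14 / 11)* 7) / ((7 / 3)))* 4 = -7283099 / 14025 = -519.29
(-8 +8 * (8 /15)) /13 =-0.29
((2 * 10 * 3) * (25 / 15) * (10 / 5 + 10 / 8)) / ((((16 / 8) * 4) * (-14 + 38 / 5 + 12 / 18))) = -4875 / 688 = -7.09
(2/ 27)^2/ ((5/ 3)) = 4/ 1215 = 0.00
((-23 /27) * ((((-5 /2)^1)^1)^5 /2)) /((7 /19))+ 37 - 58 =1111609 /12096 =91.90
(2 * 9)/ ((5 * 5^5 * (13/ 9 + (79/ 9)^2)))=729/ 49671875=0.00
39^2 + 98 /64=48721 /32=1522.53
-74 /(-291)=74 /291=0.25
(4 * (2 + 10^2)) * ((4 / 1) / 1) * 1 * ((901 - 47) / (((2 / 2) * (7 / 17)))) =3384768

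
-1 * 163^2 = -26569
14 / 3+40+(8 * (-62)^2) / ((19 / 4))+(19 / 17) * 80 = 6403330 / 969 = 6608.18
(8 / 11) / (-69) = -8 / 759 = -0.01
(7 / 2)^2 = 49 / 4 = 12.25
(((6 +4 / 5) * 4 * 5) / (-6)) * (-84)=1904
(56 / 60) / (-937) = -14 / 14055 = -0.00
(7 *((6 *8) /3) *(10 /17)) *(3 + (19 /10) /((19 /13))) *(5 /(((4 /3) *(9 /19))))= 114380 /51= 2242.75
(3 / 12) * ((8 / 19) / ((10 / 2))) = 2 / 95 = 0.02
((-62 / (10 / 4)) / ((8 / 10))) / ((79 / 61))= -1891 / 79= -23.94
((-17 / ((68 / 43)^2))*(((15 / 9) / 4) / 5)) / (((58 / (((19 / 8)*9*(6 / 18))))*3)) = -35131 / 1514496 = -0.02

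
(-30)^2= 900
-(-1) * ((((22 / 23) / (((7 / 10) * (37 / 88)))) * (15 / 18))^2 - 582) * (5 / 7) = -917661585310 / 2235608487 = -410.48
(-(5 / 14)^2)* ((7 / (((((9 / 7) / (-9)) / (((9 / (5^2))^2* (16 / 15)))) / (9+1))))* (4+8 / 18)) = 192 / 5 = 38.40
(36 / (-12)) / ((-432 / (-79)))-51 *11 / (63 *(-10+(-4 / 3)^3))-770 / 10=-12933047 / 168336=-76.83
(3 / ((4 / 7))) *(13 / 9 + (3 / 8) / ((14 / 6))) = 809 / 96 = 8.43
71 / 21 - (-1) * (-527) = -10996 / 21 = -523.62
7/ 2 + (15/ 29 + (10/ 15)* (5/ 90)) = 4.05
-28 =-28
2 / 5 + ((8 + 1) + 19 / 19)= 52 / 5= 10.40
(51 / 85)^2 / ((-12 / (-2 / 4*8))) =3 / 25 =0.12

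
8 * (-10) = -80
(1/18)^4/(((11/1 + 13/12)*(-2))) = -1/2536920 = -0.00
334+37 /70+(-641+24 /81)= -578671 /1890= -306.18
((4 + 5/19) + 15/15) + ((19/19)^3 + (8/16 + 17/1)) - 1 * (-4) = 1055/38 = 27.76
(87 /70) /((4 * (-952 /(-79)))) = 6873 /266560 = 0.03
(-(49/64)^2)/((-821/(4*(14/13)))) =16807/5464576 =0.00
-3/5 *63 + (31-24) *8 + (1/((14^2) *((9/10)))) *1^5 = 80287/4410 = 18.21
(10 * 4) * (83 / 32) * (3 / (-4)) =-77.81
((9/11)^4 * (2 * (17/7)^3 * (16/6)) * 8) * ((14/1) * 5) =13753255680/717409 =19170.73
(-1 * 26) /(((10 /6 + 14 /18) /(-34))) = 361.64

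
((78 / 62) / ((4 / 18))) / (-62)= -351 / 3844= -0.09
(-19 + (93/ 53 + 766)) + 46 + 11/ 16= 674535/ 848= 795.44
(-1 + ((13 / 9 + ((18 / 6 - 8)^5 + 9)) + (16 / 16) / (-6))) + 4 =-56011 / 18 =-3111.72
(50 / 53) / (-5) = -10 / 53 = -0.19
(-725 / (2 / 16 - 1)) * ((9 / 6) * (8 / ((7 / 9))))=626400 / 49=12783.67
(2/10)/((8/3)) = 3/40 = 0.08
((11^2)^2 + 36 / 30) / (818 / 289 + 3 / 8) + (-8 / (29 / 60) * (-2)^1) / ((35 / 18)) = 34488619976 / 7522165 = 4584.93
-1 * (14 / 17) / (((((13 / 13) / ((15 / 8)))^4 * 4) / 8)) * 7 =-2480625 / 17408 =-142.50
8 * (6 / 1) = 48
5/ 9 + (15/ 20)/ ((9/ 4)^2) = 19/ 27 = 0.70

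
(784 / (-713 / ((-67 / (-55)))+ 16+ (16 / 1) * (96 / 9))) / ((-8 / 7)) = 137886 / 80125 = 1.72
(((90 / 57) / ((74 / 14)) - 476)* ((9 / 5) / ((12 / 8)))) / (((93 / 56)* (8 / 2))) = -9363704 / 108965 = -85.93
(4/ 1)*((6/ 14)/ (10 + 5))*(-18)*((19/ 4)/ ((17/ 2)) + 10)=-12924/ 595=-21.72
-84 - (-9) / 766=-64335 / 766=-83.99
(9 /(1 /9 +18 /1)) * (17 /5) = 1377 /815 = 1.69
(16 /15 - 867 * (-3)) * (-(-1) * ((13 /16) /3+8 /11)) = 20569337 /7920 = 2597.14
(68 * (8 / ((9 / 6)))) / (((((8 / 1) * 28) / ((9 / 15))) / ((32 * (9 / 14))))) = 4896 / 245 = 19.98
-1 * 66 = -66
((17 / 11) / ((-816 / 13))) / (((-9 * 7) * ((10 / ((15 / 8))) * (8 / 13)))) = 169 / 1419264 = 0.00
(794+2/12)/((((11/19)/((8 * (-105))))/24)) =-27654327.27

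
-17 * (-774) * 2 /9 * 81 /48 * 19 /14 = 375003 /56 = 6696.48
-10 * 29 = -290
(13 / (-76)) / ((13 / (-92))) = 23 / 19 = 1.21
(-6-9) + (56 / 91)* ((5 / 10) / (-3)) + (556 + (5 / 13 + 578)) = 43652 / 39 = 1119.28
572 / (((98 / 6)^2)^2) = 46332 / 5764801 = 0.01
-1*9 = -9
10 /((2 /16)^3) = 5120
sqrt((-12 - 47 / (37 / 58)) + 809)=sqrt(990231) / 37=26.89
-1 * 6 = -6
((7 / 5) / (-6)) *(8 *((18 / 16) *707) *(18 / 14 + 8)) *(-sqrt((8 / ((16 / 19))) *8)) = 27573 *sqrt(19) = 120187.92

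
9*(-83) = -747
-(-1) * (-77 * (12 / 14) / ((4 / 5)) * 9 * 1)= -1485 / 2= -742.50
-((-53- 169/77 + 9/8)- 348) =247675/616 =402.07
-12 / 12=-1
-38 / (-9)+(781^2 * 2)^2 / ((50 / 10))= 13393887174946 / 45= 297641937221.02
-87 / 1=-87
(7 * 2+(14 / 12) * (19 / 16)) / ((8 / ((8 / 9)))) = 1477 / 864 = 1.71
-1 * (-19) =19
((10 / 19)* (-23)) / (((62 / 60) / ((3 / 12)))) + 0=-2.93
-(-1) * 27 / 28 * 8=54 / 7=7.71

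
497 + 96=593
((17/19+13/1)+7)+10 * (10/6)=37.56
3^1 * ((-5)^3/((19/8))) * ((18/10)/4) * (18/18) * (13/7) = -17550/133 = -131.95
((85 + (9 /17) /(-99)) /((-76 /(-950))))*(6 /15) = 79470 /187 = 424.97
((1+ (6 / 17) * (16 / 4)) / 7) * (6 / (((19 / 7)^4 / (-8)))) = -675024 / 2215457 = -0.30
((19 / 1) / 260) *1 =19 / 260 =0.07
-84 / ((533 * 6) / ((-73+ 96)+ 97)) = -1680 / 533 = -3.15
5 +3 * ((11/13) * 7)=296/13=22.77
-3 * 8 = -24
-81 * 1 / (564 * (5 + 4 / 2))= -27 / 1316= -0.02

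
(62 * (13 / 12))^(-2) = 36 / 162409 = 0.00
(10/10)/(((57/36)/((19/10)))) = 6/5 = 1.20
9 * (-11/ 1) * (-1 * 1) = 99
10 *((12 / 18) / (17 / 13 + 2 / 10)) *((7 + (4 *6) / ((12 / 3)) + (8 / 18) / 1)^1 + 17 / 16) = 678925 / 10584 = 64.15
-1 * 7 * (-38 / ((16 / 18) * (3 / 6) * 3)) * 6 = 1197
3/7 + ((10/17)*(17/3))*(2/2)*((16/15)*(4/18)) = 691/567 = 1.22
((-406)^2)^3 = 4478743609109056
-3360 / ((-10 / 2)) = 672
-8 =-8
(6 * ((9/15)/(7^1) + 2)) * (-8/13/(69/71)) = -7.92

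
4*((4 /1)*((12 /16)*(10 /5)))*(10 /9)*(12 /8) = 40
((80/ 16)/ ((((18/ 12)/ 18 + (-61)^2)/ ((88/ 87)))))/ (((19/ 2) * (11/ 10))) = 3200/ 24603803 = 0.00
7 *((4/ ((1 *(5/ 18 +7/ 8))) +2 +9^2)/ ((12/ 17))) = 854063/ 996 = 857.49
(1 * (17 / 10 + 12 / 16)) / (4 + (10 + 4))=49 / 360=0.14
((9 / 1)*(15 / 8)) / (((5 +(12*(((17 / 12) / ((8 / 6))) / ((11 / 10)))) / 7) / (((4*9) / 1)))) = 18711 / 205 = 91.27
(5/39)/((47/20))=100/1833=0.05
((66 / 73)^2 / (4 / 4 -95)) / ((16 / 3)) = -0.00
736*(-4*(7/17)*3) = -61824/17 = -3636.71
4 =4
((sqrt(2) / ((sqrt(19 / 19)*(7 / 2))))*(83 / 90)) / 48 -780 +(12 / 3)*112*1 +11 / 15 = -4969 / 15 +83*sqrt(2) / 15120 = -331.26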